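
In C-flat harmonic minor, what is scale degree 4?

Degree 4 takes the letter 3 steps above C, which is F.
In harmonic minor, degree 4 sits 5 semitones above the tonic. Cb + 5 semitones is pitch class 4, spelled on F as Fb.

Fb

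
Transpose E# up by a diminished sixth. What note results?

C

E up a major sixth is C#, so the target letter is C.
From E#, a diminished sixth is 7 semitones up: C.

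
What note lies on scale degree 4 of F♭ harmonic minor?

The Fb harmonic minor scale runs Fb Gb Abb Bbb Cb Dbb Eb.
Degree 4 is Bbb.

Bbb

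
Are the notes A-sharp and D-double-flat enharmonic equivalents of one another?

No

A# is pitch class 10; Dbb is pitch class 0.
The pitch classes differ (10 vs. 0), so they are not enharmonic equivalents.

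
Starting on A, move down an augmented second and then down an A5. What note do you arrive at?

An augmented second down from A is Gb (letter G, 3 semitones down).
An augmented fifth down from Gb is Cbb (letter C, 8 semitones down).

Cbb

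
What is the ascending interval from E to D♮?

minor seventh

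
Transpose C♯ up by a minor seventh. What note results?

B

C up a major seventh is B, so the target letter is B.
From C#, a minor seventh is 10 semitones up: B.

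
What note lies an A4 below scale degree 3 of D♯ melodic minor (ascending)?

Scale degree 3 of D# melodic minor (ascending) is F#.
An augmented fourth (6 semitones) below F# lands on the letter C, giving C.

C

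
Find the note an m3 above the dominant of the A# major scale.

G#

The dominant of A# major is E#.
A minor third (3 semitones) above E# lands on the letter G, giving G#.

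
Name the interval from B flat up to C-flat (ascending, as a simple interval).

The letter names run B→C, a span of 1 letter step, so the interval is some kind of second.
Bb to Cb is 1 semitone. A major second is 2, so 1 makes it minor.

minor second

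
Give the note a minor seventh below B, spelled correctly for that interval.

B down a major seventh is C, so the target letter is C.
From B, a minor seventh is 10 semitones down: C#.

C#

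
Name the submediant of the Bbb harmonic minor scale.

The Bbb harmonic minor scale runs Bbb Cb Dbb Ebb Fb Gbb Ab.
Degree 6 is Gbb.

Gbb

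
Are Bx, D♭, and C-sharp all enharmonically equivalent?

B## = pitch class 1 and Db = pitch class 1 and C# = pitch class 1 — the same pitch class, so they are enharmonic equivalents.

Yes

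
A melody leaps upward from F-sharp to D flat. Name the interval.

diminished sixth

The letter names run F→D, a span of 5 letter steps, so the interval is some kind of sixth.
F# to Db is 7 semitones. A major sixth is 9, so 7 makes it diminished.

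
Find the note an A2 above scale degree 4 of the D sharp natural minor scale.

Scale degree 4 of D# natural minor is G#.
An augmented second (3 semitones) above G# lands on the letter A, giving A##.

A##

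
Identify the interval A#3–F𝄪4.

major sixth

Counting letters A–B–C–D–E–F gives a sixth.
A#→F## = 9 semitones, exactly the major sixth.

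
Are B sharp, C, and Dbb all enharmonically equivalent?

B# is pitch class 0; C is pitch class 0; Dbb is pitch class 0.
All spellings map to pitch class 0, so they are enharmonically equivalent.

Yes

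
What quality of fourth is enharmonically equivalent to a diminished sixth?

A diminished sixth spans 7 semitones.
A fourth spanning 7 semitones is doubly augmented (the perfect fourth is 5).

doubly augmented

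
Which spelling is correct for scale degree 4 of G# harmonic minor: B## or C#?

C#

Each scale degree takes a distinct letter name. Degree 4 of a scale on G must use the letter C.
C# and B## are enharmonically the same pitch, but only C# uses the letter C, so it is the correct spelling here.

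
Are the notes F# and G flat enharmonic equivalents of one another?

Yes

F# = pitch class 6 and Gb = pitch class 6 — the same pitch class, so they are enharmonic equivalents.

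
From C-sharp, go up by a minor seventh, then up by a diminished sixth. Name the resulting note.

Gb

A minor seventh up from C# is B (letter B, 10 semitones up).
A diminished sixth up from B is Gb (letter G, 7 semitones up).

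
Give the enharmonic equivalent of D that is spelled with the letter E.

Ebb

D is pitch class 2. The letter E alone is pitch class 4.
To reach pitch class 2 from E requires an offset of -2 semitones, i.e. double flat: Ebb.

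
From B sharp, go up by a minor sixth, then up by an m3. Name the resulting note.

A minor sixth up from B# is G# (letter G, 8 semitones up).
A minor third up from G# is B (letter B, 3 semitones up).

B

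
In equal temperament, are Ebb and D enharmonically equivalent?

Ebb is pitch class 2; D is pitch class 2.
All spellings map to pitch class 2, so they are enharmonically equivalent.

Yes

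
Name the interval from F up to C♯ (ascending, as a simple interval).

augmented fifth

The letter names run F→C, a span of 4 letter steps, so the interval is some kind of fifth.
F to C# is 8 semitones. A perfect fifth is 7, so 8 makes it augmented.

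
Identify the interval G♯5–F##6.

The letter names run G→F, a span of 6 letter steps, so the interval is some kind of seventh.
G# to F## is 11 semitones. A major seventh is 11, so 11 makes it major.

major seventh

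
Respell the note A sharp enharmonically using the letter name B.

Bb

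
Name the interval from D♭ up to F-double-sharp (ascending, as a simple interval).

doubly augmented third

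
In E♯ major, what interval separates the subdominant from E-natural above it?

diminished fifth

The subdominant of E# major is A#.
A# up to E: letters A→E make it a fifth; 6 semitones makes it diminished.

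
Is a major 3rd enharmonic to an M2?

A major third spans 4 semitones; a major second spans 2.
The spans differ, so they are not enharmonic equivalents.

No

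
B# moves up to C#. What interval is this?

minor second

The letter names run B→C, a span of 1 letter step, so the interval is some kind of second.
B# to C# is 1 semitone. A major second is 2, so 1 makes it minor.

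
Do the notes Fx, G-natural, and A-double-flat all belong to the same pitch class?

Yes

F## = pitch class 7 and G = pitch class 7 and Abb = pitch class 7 — the same pitch class, so they are enharmonic equivalents.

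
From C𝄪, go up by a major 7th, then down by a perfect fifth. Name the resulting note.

E##

A major seventh up from C## is B## (letter B, 11 semitones up).
A perfect fifth down from B## is E## (letter E, 7 semitones down).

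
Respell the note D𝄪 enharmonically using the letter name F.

Fb

D## is pitch class 4. The letter F alone is pitch class 5.
To reach pitch class 4 from F requires an offset of -1 semitone, i.e. flat: Fb.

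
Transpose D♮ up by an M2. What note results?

D up a major second is E, so the target letter is E.
From D, a major second is 2 semitones up: E.

E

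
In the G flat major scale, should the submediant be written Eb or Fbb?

Eb

Each scale degree takes a distinct letter name. Degree 6 of a scale on G must use the letter E.
Eb and Fbb are enharmonically the same pitch, but only Eb uses the letter E, so it is the correct spelling here.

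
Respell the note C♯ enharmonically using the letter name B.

B##

C# is pitch class 1. The letter B alone is pitch class 11.
To reach pitch class 1 from B requires an offset of +2 semitones, i.e. double sharp: B##.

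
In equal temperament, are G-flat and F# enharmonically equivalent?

Gb is pitch class 6; F# is pitch class 6.
All spellings map to pitch class 6, so they are enharmonically equivalent.

Yes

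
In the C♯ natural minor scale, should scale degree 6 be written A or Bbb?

Each scale degree takes a distinct letter name. Degree 6 of a scale on C must use the letter A.
A and Bbb are enharmonically the same pitch, but only A uses the letter A, so it is the correct spelling here.

A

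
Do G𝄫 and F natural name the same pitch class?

Yes

Gbb = pitch class 5 and F = pitch class 5 — the same pitch class, so they are enharmonic equivalents.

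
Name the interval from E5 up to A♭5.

diminished fourth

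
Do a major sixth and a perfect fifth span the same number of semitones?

No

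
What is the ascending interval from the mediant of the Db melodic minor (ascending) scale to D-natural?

augmented sixth

The mediant of Db melodic minor (ascending) is Fb.
Fb up to D: letters F→D make it a sixth; 10 semitones makes it augmented.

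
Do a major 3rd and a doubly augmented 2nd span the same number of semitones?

Yes

A major third spans 4 semitones; a doubly augmented second spans 4.
They are enharmonically equivalent.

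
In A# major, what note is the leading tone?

G##

The A# major scale runs A# B# C## D# E# F## G##.
Degree 7 is G##.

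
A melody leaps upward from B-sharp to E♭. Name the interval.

Counting letters B–C–D–E gives a fourth.
B#→Eb = 3 semitones, 2 narrower than the perfect fourth (5), so doubly diminished.

doubly diminished fourth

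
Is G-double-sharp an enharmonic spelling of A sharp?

G## is pitch class 9; A# is pitch class 10.
The pitch classes differ (9 vs. 10), so they are not enharmonic equivalents.

No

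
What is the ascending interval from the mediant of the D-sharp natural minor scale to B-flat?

diminished fourth

The mediant of D# natural minor is F#.
F# up to Bb: letters F→B make it a fourth; 4 semitones makes it diminished.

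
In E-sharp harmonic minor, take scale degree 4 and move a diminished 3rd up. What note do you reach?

C

Scale degree 4 of E# harmonic minor is A#.
A diminished third (2 semitones) above A# lands on the letter C, giving C.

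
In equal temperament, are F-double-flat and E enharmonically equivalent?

Two spellings are enharmonically equivalent only if they share a pitch class.
Here Fbb → 3, E → 4; 3 ≠ 4, so they are not.

No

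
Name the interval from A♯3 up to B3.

minor second

Counting letters A–B gives a second.
A#→B = 1 semitone, 1 narrower than the major second (2), so minor.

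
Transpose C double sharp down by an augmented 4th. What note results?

C down a perfect fourth is G, so the target letter is G.
From C##, an augmented fourth is 6 semitones down: G#.

G#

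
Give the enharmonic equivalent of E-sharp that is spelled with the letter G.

Gbb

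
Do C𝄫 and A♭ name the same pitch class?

Two spellings are enharmonically equivalent only if they share a pitch class.
Here Cbb → 10, Ab → 8; 8 ≠ 10, so they are not.

No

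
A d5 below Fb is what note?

Bb

A fifth below F lands on the letter B.
A diminished fifth spans 6 semitones, so Fb moves to pitch class 10. On the letter B that is Bb.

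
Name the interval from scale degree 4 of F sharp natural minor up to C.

minor second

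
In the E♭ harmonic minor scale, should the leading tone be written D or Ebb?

D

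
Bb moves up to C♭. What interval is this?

The letter names run B→C, a span of 1 letter step, so the interval is some kind of second.
Bb to Cb is 1 semitone. A major second is 2, so 1 makes it minor.

minor second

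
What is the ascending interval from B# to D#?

Counting letters B–C–D gives a third.
B#→D# = 3 semitones, 1 narrower than the major third (4), so minor.

minor third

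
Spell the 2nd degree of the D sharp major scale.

E#

Degree 2 takes the letter 1 step above D, which is E.
In major, degree 2 sits 2 semitones above the tonic. D# + 2 semitones is pitch class 5, spelled on E as E#.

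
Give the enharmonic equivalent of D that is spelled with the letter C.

Plain C sits 2 semitones below D, so on the letter C the same pitch needs a double sharp: C##.

C##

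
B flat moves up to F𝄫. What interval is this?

The letter names run B→F, a span of 4 letter steps, so the interval is some kind of fifth.
Bb to Fbb is 5 semitones. A perfect fifth is 7, so 5 makes it doubly diminished.

doubly diminished fifth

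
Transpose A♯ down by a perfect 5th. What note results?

D#

A fifth below A lands on the letter D.
A perfect fifth spans 7 semitones, so A# moves to pitch class 3. On the letter D that is D#.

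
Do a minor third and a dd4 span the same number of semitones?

Yes

A minor third spans 3 semitones; a doubly diminished fourth spans 3.
They are enharmonically equivalent.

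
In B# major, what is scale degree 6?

The B# major scale runs B# C## D## E# F## G## A##.
Degree 6 is G##.

G##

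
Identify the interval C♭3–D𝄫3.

Counting letters C–D gives a second.
Cb→Dbb = 1 semitone, 1 narrower than the major second (2), so minor.

minor second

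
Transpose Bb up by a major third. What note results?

A third above B lands on the letter D.
A major third spans 4 semitones, so Bb moves to pitch class 2. On the letter D that is D.

D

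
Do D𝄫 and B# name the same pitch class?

Dbb = pitch class 0 and B# = pitch class 0 — the same pitch class, so they are enharmonic equivalents.

Yes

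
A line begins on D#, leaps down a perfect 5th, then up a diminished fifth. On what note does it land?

A perfect fifth down from D# is G# (letter G, 7 semitones down).
A diminished fifth up from G# is D (letter D, 6 semitones up).

D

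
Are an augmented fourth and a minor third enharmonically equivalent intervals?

No

An augmented fourth spans 6 semitones; a minor third spans 3.
The spans differ, so they are not enharmonic equivalents.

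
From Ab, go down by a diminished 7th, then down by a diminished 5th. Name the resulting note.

E#

A diminished seventh down from Ab is B (letter B, 9 semitones down).
A diminished fifth down from B is E# (letter E, 6 semitones down).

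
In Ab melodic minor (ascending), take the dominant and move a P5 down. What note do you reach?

Ab

The dominant of Ab melodic minor (ascending) is Eb.
A perfect fifth (7 semitones) below Eb lands on the letter A, giving Ab.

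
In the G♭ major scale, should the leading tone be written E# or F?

Each scale degree takes a distinct letter name. Degree 7 of a scale on G must use the letter F.
F and E# are enharmonically the same pitch, but only F uses the letter F, so it is the correct spelling here.

F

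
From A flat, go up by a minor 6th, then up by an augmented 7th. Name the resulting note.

A minor sixth up from Ab is Fb (letter F, 8 semitones up).
An augmented seventh up from Fb is E (letter E, 12 semitones up).

E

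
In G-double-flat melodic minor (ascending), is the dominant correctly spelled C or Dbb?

Each scale degree takes a distinct letter name. Degree 5 of a scale on G must use the letter D.
Dbb and C are enharmonically the same pitch, but only Dbb uses the letter D, so it is the correct spelling here.

Dbb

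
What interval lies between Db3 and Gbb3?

The letter names run D→G, a span of 3 letter steps, so the interval is some kind of fourth.
Db to Gbb is 4 semitones. A perfect fourth is 5, so 4 makes it diminished.

diminished fourth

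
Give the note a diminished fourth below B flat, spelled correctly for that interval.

A fourth below B lands on the letter F.
A diminished fourth spans 4 semitones, so Bb moves to pitch class 6. On the letter F that is F#.

F#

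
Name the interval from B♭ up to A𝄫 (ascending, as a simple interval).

diminished seventh

The letter names run B→A, a span of 6 letter steps, so the interval is some kind of seventh.
Bb to Abb is 9 semitones. A major seventh is 11, so 9 makes it diminished.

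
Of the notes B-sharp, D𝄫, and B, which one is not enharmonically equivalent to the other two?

B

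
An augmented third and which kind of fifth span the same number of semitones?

doubly diminished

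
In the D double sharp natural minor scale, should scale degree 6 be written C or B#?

Each scale degree takes a distinct letter name. Degree 6 of a scale on D must use the letter B.
B# and C are enharmonically the same pitch, but only B# uses the letter B, so it is the correct spelling here.

B#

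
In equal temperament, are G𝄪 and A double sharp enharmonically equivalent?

No

Two spellings are enharmonically equivalent only if they share a pitch class.
Here G## → 9, A## → 11; 9 ≠ 11, so they are not.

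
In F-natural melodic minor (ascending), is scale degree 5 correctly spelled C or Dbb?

C

Each scale degree takes a distinct letter name. Degree 5 of a scale on F must use the letter C.
C and Dbb are enharmonically the same pitch, but only C uses the letter C, so it is the correct spelling here.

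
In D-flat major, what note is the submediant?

Degree 6 takes the letter 5 steps above D, which is B.
In major, degree 6 sits 9 semitones above the tonic. Db + 9 semitones is pitch class 10, spelled on B as Bb.

Bb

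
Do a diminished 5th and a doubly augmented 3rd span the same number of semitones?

Yes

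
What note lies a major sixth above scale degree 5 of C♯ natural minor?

E#

Scale degree 5 of C# natural minor is G#.
A major sixth (9 semitones) above G# lands on the letter E, giving E#.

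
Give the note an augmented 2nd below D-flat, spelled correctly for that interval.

A second below D lands on the letter C.
An augmented second spans 3 semitones, so Db moves to pitch class 10. On the letter C that is Cbb.

Cbb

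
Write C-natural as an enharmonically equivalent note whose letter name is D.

Dbb

Plain D sits 2 semitones above C, so on the letter D the same pitch needs a double flat: Dbb.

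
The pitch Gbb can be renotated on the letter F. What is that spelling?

F

Plain F sits at the same pitch as Gbb, so on the letter F the same pitch needs a natural: F.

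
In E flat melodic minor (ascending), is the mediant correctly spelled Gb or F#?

Gb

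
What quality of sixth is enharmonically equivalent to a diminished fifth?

doubly diminished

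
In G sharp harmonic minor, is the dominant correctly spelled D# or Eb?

D#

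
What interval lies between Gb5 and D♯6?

doubly augmented fifth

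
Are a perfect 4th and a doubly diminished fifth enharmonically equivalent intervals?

A perfect fourth spans 5 semitones; a doubly diminished fifth spans 5.
They are enharmonically equivalent.

Yes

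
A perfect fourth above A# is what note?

D#

A fourth above A lands on the letter D.
A perfect fourth spans 5 semitones, so A# moves to pitch class 3. On the letter D that is D#.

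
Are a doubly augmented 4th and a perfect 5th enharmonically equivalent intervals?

A doubly augmented fourth spans 7 semitones; a perfect fifth spans 7.
They are enharmonically equivalent.

Yes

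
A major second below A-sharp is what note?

A down a major second is G, so the target letter is G.
From A#, a major second is 2 semitones down: G#.

G#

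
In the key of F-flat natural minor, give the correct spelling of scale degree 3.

Abb

Degree 3 takes the letter 2 steps above F, which is A.
In natural minor, degree 3 sits 3 semitones above the tonic. Fb + 3 semitones is pitch class 7, spelled on A as Abb.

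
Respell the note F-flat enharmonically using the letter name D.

D##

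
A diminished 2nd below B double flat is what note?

A second below B lands on the letter A.
A diminished second spans 0 semitones, so Bbb moves to pitch class 9. On the letter A that is A.

A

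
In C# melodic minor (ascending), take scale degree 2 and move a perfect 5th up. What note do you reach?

Scale degree 2 of C# melodic minor (ascending) is D#.
A perfect fifth (7 semitones) above D# lands on the letter A, giving A#.

A#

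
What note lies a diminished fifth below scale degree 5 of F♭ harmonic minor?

F

Scale degree 5 of Fb harmonic minor is Cb.
A diminished fifth (6 semitones) below Cb lands on the letter F, giving F.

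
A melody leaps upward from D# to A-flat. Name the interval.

doubly diminished fifth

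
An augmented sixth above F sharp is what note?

A sixth above F lands on the letter D.
An augmented sixth spans 10 semitones, so F# moves to pitch class 4. On the letter D that is D##.

D##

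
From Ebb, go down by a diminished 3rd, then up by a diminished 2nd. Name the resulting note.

Dbb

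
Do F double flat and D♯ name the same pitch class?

Yes

Fbb is pitch class 3; D# is pitch class 3.
All spellings map to pitch class 3, so they are enharmonically equivalent.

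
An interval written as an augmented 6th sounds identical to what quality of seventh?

minor

An augmented sixth spans 10 semitones.
A seventh spanning 10 semitones is minor (the major seventh is 11).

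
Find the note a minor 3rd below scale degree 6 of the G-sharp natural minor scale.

Scale degree 6 of G# natural minor is E.
A minor third (3 semitones) below E lands on the letter C, giving C#.

C#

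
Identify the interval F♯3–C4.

diminished fifth

The letter names run F→C, a span of 4 letter steps, so the interval is some kind of fifth.
F# to C is 6 semitones. A perfect fifth is 7, so 6 makes it diminished.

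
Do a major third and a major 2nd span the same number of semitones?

No

A major third spans 4 semitones; a major second spans 2.
The spans differ, so they are not enharmonic equivalents.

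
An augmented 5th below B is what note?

Eb

A fifth below B lands on the letter E.
An augmented fifth spans 8 semitones, so B moves to pitch class 3. On the letter E that is Eb.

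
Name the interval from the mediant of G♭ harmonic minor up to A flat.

major seventh

The mediant of Gb harmonic minor is Bbb.
Bbb up to Ab: letters B→A make it a seventh; 11 semitones makes it major.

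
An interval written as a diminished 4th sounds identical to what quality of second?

doubly augmented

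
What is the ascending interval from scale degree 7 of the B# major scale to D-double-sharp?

perfect fourth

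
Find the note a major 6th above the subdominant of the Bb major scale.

The subdominant of Bb major is Eb.
A major sixth (9 semitones) above Eb lands on the letter C, giving C.

C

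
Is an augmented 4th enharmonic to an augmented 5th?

No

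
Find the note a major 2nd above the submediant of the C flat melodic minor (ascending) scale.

Bb

The submediant of Cb melodic minor (ascending) is Ab.
A major second (2 semitones) above Ab lands on the letter B, giving Bb.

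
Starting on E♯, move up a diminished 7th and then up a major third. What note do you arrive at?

A diminished seventh up from E# is D (letter D, 9 semitones up).
A major third up from D is F# (letter F, 4 semitones up).

F#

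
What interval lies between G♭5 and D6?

augmented fifth

Counting letters G–A–B–C–D gives a fifth.
Gb→D = 8 semitones, 1 wider than the perfect fifth (7), so augmented.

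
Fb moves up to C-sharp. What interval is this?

doubly augmented fifth

The letter names run F→C, a span of 4 letter steps, so the interval is some kind of fifth.
Fb to C# is 9 semitones. A perfect fifth is 7, so 9 makes it doubly augmented.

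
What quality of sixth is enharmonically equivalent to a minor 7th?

augmented

A minor seventh spans 10 semitones.
A sixth spanning 10 semitones is augmented (the major sixth is 9).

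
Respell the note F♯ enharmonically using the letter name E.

E##

Plain E sits 2 semitones below F#, so on the letter E the same pitch needs a double sharp: E##.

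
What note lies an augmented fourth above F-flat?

F up a perfect fourth is Bb, so the target letter is B.
From Fb, an augmented fourth is 6 semitones up: Bb.

Bb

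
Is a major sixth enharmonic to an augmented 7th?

No

A major sixth spans 9 semitones; an augmented seventh spans 12.
The spans differ, so they are not enharmonic equivalents.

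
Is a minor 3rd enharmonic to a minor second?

No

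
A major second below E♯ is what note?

D#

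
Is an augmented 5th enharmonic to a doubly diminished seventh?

Yes

An augmented fifth spans 8 semitones; a doubly diminished seventh spans 8.
They are enharmonically equivalent.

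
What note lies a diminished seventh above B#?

A seventh above B lands on the letter A.
A diminished seventh spans 9 semitones, so B# moves to pitch class 9. On the letter A that is A.

A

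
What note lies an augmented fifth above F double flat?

Cb

A fifth above F lands on the letter C.
An augmented fifth spans 8 semitones, so Fbb moves to pitch class 11. On the letter C that is Cb.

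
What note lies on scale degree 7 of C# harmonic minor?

B#

The C# harmonic minor scale runs C# D# E F# G# A B#.
Degree 7 is B#.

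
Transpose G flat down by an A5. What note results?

Cbb

G down a perfect fifth is C, so the target letter is C.
From Gb, an augmented fifth is 8 semitones down: Cbb.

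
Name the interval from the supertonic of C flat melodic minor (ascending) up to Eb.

The supertonic of Cb melodic minor (ascending) is Db.
Db up to Eb: letters D→E make it a second; 2 semitones makes it major.

major second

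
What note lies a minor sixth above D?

D up a major sixth is B, so the target letter is B.
From D, a minor sixth is 8 semitones up: Bb.

Bb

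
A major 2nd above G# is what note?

A#

A second above G lands on the letter A.
A major second spans 2 semitones, so G# moves to pitch class 10. On the letter A that is A#.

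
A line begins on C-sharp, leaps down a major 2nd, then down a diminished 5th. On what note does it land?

E#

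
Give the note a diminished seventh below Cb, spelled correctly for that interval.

A seventh below C lands on the letter D.
A diminished seventh spans 9 semitones, so Cb moves to pitch class 2. On the letter D that is D.

D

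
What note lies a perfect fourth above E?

A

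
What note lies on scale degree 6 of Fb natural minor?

Dbb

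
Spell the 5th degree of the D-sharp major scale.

A#

Degree 5 takes the letter 4 steps above D, which is A.
In major, degree 5 sits 7 semitones above the tonic. D# + 7 semitones is pitch class 10, spelled on A as A#.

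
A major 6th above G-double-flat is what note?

Ebb

G up a major sixth is E, so the target letter is E.
From Gbb, a major sixth is 9 semitones up: Ebb.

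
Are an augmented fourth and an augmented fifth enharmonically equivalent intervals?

No

An augmented fourth spans 6 semitones; an augmented fifth spans 8.
The spans differ, so they are not enharmonic equivalents.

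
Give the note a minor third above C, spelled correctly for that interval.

Eb

A third above C lands on the letter E.
A minor third spans 3 semitones, so C moves to pitch class 3. On the letter E that is Eb.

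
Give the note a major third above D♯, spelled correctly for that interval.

F##

D up a major third is F#, so the target letter is F.
From D#, a major third is 4 semitones up: F##.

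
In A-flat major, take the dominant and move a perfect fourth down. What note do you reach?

The dominant of Ab major is Eb.
A perfect fourth (5 semitones) below Eb lands on the letter B, giving Bb.

Bb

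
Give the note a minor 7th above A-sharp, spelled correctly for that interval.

G#

A seventh above A lands on the letter G.
A minor seventh spans 10 semitones, so A# moves to pitch class 8. On the letter G that is G#.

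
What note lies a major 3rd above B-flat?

D

B up a major third is D#, so the target letter is D.
From Bb, a major third is 4 semitones up: D.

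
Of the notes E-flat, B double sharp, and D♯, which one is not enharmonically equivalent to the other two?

B##

In 12-tone equal temperament, enharmonic equivalents share a pitch class. Eb is pitch class 3; B## is pitch class 1; D# is pitch class 3.
Eb and D# share pitch class 3, while B## is pitch class 1.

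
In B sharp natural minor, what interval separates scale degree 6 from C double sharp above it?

Scale degree 6 of B# natural minor is G#.
G# up to C##: letters G→C make it a fourth; 6 semitones makes it augmented.

augmented fourth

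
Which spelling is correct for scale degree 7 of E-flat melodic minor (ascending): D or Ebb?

Each scale degree takes a distinct letter name. Degree 7 of a scale on E must use the letter D.
D and Ebb are enharmonically the same pitch, but only D uses the letter D, so it is the correct spelling here.

D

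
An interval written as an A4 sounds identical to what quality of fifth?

diminished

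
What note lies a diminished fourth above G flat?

G up a perfect fourth is C, so the target letter is C.
From Gb, a diminished fourth is 4 semitones up: Cbb.

Cbb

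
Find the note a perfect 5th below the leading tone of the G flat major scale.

Bb

The leading tone of Gb major is F.
A perfect fifth (7 semitones) below F lands on the letter B, giving Bb.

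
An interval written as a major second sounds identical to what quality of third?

A major second spans 2 semitones.
A third spanning 2 semitones is diminished (the major third is 4).

diminished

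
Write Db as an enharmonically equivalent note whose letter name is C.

Plain C sits 1 semitone below Db, so on the letter C the same pitch needs a sharp: C#.

C#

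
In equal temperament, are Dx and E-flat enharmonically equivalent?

No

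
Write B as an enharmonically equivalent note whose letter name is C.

Cb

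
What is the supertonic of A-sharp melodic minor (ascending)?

B#

Degree 2 takes the letter 1 step above A, which is B.
In melodic minor (ascending), degree 2 sits 2 semitones above the tonic. A# + 2 semitones is pitch class 0, spelled on B as B#.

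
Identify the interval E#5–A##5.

Counting letters E–F–G–A gives a fourth.
E#→A## = 6 semitones, 1 wider than the perfect fourth (5), so augmented.

augmented fourth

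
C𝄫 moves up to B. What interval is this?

The letter names run C→B, a span of 6 letter steps, so the interval is some kind of seventh.
Cbb to B is 13 semitones. A major seventh is 11, so 13 makes it doubly augmented.

doubly augmented seventh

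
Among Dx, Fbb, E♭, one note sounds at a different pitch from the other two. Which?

In 12-tone equal temperament, enharmonic equivalents share a pitch class. D## is pitch class 4; Fbb is pitch class 3; Eb is pitch class 3.
Fbb and Eb share pitch class 3, while D## is pitch class 4.

D##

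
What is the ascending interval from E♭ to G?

Counting letters E–F–G gives a third.
Eb→G = 4 semitones, exactly the major third.

major third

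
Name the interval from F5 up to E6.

Counting letters F–G–A–B–C–D–E gives a seventh.
F→E = 11 semitones, exactly the major seventh.

major seventh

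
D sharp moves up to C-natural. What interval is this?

diminished seventh

Counting letters D–E–F–G–A–B–C gives a seventh.
D#→C = 9 semitones, 2 narrower than the major seventh (11), so diminished.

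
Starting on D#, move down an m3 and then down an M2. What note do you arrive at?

A minor third down from D# is B# (letter B, 3 semitones down).
A major second down from B# is A# (letter A, 2 semitones down).

A#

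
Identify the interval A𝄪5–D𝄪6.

Counting letters A–B–C–D gives a fourth.
A##→D## = 5 semitones, exactly the perfect fourth.

perfect fourth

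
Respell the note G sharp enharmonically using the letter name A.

Ab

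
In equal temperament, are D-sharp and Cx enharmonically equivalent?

No

Two spellings are enharmonically equivalent only if they share a pitch class.
Here D# → 3, C## → 2; 2 ≠ 3, so they are not.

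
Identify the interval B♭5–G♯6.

augmented sixth

Counting letters B–C–D–E–F–G gives a sixth.
Bb→G# = 10 semitones, 1 wider than the major sixth (9), so augmented.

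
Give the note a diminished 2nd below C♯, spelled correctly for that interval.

C down a major second is Bb, so the target letter is B.
From C#, a diminished second is 0 semitones down: B##.

B##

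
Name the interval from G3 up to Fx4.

augmented seventh

The letter names run G→F, a span of 6 letter steps, so the interval is some kind of seventh.
G to F## is 12 semitones. A major seventh is 11, so 12 makes it augmented.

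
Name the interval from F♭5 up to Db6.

Counting letters F–G–A–B–C–D gives a sixth.
Fb→Db = 9 semitones, exactly the major sixth.

major sixth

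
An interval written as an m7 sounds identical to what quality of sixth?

augmented

A minor seventh spans 10 semitones.
A sixth spanning 10 semitones is augmented (the major sixth is 9).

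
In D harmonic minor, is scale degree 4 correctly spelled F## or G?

G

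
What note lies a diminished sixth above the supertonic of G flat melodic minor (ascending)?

The supertonic of Gb melodic minor (ascending) is Ab.
A diminished sixth (7 semitones) above Ab lands on the letter F, giving Fbb.

Fbb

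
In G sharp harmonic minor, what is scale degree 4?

C#

Degree 4 takes the letter 3 steps above G, which is C.
In harmonic minor, degree 4 sits 5 semitones above the tonic. G# + 5 semitones is pitch class 1, spelled on C as C#.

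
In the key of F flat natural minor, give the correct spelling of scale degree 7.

Ebb

Degree 7 takes the letter 6 steps above F, which is E.
In natural minor, degree 7 sits 10 semitones above the tonic. Fb + 10 semitones is pitch class 2, spelled on E as Ebb.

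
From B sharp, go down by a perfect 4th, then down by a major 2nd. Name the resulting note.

E#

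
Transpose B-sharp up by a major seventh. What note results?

A##

B up a major seventh is A#, so the target letter is A.
From B#, a major seventh is 11 semitones up: A##.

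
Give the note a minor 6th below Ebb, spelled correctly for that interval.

A sixth below E lands on the letter G.
A minor sixth spans 8 semitones, so Ebb moves to pitch class 6. On the letter G that is Gb.

Gb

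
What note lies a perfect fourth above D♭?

Gb

A fourth above D lands on the letter G.
A perfect fourth spans 5 semitones, so Db moves to pitch class 6. On the letter G that is Gb.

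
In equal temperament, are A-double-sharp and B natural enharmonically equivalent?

A## = pitch class 11 and B = pitch class 11 — the same pitch class, so they are enharmonic equivalents.

Yes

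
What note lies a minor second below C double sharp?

C down a major second is Bb, so the target letter is B.
From C##, a minor second is 1 semitone down: B##.

B##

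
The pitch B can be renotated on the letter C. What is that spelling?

Plain C sits 1 semitone above B, so on the letter C the same pitch needs a flat: Cb.

Cb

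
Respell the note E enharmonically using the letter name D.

E is pitch class 4. The letter D alone is pitch class 2.
To reach pitch class 4 from D requires an offset of +2 semitones, i.e. double sharp: D##.

D##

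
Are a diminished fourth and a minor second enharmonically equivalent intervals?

A diminished fourth spans 4 semitones; a minor second spans 1.
The spans differ, so they are not enharmonic equivalents.

No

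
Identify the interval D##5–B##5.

major sixth

The letter names run D→B, a span of 5 letter steps, so the interval is some kind of sixth.
D## to B## is 9 semitones. A major sixth is 9, so 9 makes it major.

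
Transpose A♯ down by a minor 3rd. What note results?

A down a major third is F, so the target letter is F.
From A#, a minor third is 3 semitones down: F##.

F##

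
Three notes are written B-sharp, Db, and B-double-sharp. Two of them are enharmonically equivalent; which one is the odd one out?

B#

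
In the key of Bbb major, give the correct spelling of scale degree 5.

Degree 5 takes the letter 4 steps above B, which is F.
In major, degree 5 sits 7 semitones above the tonic. Bbb + 7 semitones is pitch class 4, spelled on F as Fb.

Fb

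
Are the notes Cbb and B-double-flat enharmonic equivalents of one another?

Cbb is pitch class 10; Bbb is pitch class 9.
The pitch classes differ (10 vs. 9), so they are not enharmonic equivalents.

No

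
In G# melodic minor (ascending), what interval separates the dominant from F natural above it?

diminished third

The dominant of G# melodic minor (ascending) is D#.
D# up to F: letters D→F make it a third; 2 semitones makes it diminished.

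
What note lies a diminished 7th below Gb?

G down a major seventh is Ab, so the target letter is A.
From Gb, a diminished seventh is 9 semitones down: A.

A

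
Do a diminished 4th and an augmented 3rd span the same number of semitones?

No

A diminished fourth spans 4 semitones; an augmented third spans 5.
The spans differ, so they are not enharmonic equivalents.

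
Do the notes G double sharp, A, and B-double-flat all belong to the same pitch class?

G## is pitch class 9; A is pitch class 9; Bbb is pitch class 9.
All spellings map to pitch class 9, so they are enharmonically equivalent.

Yes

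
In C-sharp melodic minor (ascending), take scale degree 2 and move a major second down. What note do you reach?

Scale degree 2 of C# melodic minor (ascending) is D#.
A major second (2 semitones) below D# lands on the letter C, giving C#.

C#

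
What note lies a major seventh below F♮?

Gb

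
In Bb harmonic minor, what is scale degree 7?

The Bb harmonic minor scale runs Bb C Db Eb F Gb A.
Degree 7 is A.

A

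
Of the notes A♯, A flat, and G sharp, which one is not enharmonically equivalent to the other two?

In 12-tone equal temperament, enharmonic equivalents share a pitch class. A# is pitch class 10; Ab is pitch class 8; G# is pitch class 8.
Ab and G# share pitch class 8, while A# is pitch class 10.

A#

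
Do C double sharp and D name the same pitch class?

Yes

C## = pitch class 2 and D = pitch class 2 — the same pitch class, so they are enharmonic equivalents.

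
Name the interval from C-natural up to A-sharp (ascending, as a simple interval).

augmented sixth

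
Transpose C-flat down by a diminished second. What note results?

C down a major second is Bb, so the target letter is B.
From Cb, a diminished second is 0 semitones down: B.

B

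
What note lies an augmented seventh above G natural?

A seventh above G lands on the letter F.
An augmented seventh spans 12 semitones, so G moves to pitch class 7. On the letter F that is F##.

F##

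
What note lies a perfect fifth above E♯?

B#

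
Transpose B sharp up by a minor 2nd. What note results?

B up a major second is C#, so the target letter is C.
From B#, a minor second is 1 semitone up: C#.

C#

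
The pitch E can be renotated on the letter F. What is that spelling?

Fb

Plain F sits 1 semitone above E, so on the letter F the same pitch needs a flat: Fb.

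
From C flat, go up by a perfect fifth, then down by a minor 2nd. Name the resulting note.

F

A perfect fifth up from Cb is Gb (letter G, 7 semitones up).
A minor second down from Gb is F (letter F, 1 semitone down).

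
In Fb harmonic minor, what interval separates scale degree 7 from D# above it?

augmented seventh

Scale degree 7 of Fb harmonic minor is Eb.
Eb up to D#: letters E→D make it a seventh; 12 semitones makes it augmented.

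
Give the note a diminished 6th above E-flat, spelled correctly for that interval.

Cbb

E up a major sixth is C#, so the target letter is C.
From Eb, a diminished sixth is 7 semitones up: Cbb.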